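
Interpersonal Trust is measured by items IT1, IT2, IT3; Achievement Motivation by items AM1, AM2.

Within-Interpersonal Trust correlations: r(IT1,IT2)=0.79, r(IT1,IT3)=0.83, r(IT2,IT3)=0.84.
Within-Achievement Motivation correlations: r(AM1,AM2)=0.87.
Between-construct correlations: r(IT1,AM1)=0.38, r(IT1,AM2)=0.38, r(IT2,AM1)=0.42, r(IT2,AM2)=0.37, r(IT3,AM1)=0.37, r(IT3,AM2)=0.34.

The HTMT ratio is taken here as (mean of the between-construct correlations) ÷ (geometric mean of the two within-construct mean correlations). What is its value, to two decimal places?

0.45

Between-construct mean = 2.26/6 = 0.3767.
Mean within-IT = 2.46/3 = 0.8200; mean within-AM = 0.87/1 = 0.8700.
Geometric mean = √(0.8200 × 0.8700) = 0.8446.
HTMT = 0.3767 / 0.8446 = 0.45.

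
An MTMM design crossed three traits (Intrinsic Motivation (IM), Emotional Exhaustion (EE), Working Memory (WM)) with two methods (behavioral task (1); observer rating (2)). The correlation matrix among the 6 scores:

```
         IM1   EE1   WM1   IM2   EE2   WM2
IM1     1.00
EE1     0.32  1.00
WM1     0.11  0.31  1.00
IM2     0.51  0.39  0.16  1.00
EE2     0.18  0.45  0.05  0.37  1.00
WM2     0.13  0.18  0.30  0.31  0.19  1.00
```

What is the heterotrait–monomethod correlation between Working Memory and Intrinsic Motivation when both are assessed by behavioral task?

Different traits, same method: r(WM1, IM1) = 0.11.

0.11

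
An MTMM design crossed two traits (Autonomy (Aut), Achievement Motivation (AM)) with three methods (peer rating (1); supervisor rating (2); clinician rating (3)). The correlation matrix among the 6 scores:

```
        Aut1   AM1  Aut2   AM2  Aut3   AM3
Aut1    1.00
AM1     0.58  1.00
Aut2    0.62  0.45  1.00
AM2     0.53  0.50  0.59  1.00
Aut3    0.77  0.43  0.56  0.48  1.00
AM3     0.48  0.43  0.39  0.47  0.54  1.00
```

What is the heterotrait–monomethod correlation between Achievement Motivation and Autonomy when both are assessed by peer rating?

Different traits, same method: r(AM1, Aut1) = 0.58.

0.58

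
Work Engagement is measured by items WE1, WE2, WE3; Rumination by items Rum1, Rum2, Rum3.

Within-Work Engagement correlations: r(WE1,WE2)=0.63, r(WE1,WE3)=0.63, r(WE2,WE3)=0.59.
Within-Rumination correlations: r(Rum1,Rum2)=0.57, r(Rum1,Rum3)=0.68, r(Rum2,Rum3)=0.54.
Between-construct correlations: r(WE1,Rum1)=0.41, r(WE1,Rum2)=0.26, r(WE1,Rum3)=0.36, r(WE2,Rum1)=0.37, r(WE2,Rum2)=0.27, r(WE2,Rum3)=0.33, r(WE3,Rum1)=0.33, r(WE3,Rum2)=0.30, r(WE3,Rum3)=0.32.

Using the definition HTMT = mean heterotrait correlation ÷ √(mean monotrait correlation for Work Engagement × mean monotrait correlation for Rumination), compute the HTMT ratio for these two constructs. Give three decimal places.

Mean heterotrait r = 2.95/9 = 0.3278.
Mean within-WE = 1.85/3 = 0.6167; mean within-Rum = 1.79/3 = 0.5967.
Geometric mean = √(0.6167 × 0.5967) = 0.6066.
HTMT = 0.3278 / 0.6066 = 0.540.

0.540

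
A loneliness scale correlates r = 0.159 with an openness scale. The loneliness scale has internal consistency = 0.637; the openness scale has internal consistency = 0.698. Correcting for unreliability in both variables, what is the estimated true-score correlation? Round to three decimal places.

0.238

r_true = r_obs / √(r_xx · r_yy) = 0.159 / √(0.637 × 0.698) = 0.159 / √0.444626 = 0.159 / 0.6668 ≈ 0.238.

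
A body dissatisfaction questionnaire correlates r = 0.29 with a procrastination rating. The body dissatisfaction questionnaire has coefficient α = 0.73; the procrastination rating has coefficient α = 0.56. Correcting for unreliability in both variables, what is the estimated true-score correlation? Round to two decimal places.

r_true = r_obs / √(r_xx · r_yy) = 0.29 / √(0.73 × 0.56) = 0.29 / √0.4088 = 0.29 / 0.6394 ≈ 0.45.

0.45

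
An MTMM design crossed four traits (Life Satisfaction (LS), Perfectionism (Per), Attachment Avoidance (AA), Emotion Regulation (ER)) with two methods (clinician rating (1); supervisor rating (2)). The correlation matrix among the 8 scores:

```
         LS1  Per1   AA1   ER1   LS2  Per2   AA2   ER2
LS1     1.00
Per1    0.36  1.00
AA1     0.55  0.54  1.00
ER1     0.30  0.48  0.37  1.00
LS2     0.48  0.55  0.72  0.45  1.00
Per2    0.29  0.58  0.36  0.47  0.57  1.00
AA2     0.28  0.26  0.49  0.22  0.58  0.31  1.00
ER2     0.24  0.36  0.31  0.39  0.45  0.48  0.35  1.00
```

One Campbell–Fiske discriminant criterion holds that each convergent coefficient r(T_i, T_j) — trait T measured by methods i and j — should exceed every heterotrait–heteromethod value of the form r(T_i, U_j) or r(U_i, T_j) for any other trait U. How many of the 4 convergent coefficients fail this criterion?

Each convergent coefficient versus the relevant comparison correlations:
LS (methods 1·2): 0.48 vs {0.29, 0.55, 0.28, 0.72, 0.24, 0.45} → fail.
Per (methods 1·2): 0.58 vs {0.55, 0.29, 0.26, 0.36, 0.36, 0.47} → pass.
AA (methods 1·2): 0.49 vs {0.72, 0.28, 0.36, 0.26, 0.31, 0.22} → fail.
ER (methods 1·2): 0.39 vs {0.45, 0.24, 0.47, 0.36, 0.22, 0.31} → fail.
3 of 4 fail.

3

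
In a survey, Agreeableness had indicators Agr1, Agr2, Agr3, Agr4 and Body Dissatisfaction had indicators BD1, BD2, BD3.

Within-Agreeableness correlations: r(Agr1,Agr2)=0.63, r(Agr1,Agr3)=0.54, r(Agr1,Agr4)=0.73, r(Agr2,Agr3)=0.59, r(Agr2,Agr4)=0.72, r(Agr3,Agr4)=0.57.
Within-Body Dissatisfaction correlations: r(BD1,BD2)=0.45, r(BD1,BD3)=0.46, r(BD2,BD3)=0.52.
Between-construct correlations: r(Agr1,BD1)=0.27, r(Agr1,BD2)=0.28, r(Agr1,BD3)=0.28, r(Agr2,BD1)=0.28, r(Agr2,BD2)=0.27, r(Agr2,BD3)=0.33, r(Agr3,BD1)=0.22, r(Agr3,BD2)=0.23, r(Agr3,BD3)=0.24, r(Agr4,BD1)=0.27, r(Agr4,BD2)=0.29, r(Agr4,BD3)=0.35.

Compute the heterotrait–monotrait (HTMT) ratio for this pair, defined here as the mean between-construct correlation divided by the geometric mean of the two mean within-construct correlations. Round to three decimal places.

0.503

Mean heterotrait r = 3.31/12 = 0.2758.
Mean within-Agr = 3.78/6 = 0.6300; mean within-BD = 1.43/3 = 0.4767.
Geometric mean = √(0.6300 × 0.4767) = 0.5480.
HTMT = 0.2758 / 0.5480 = 0.503.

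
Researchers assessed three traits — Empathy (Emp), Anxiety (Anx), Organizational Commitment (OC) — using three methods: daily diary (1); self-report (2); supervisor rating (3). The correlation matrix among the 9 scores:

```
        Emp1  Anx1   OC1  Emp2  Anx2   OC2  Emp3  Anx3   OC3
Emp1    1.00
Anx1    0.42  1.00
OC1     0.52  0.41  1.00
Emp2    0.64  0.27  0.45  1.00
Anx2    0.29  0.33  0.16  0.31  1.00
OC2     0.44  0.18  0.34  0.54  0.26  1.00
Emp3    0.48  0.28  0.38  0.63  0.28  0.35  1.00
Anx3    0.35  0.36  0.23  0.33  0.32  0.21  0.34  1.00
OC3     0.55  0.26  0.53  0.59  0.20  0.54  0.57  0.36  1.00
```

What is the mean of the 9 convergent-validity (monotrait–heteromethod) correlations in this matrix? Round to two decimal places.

0.46

Convergent values: 0.64, 0.48, 0.63, 0.33, 0.36, 0.32, 0.34, 0.53, 0.54; mean = 4.17/9 = 0.46.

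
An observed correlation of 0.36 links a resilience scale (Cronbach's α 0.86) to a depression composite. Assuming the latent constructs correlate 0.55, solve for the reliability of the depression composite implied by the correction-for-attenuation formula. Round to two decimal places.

r_true = r_obs / √(r_xx · r_yy) ⇒ 0.55 = 0.36 / √(0.86 · r_yy).
√(0.86 · r_yy) = 0.36 / 0.55 = 0.6545; 0.86 · r_yy = 0.4284; r_yy = 0.4284 / 0.86 ≈ 0.50.

0.50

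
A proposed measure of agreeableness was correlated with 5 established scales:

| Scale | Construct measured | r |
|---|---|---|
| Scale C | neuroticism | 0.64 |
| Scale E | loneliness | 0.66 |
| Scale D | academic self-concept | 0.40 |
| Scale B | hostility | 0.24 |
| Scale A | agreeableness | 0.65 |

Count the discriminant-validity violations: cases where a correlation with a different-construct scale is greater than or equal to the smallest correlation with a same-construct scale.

Convergent (same construct = agreeableness): Scale A.
Smallest convergent = 0.65. Discriminant values: 0.64, 0.66, 0.40, 0.24; count ≥ 0.65 → 1.

1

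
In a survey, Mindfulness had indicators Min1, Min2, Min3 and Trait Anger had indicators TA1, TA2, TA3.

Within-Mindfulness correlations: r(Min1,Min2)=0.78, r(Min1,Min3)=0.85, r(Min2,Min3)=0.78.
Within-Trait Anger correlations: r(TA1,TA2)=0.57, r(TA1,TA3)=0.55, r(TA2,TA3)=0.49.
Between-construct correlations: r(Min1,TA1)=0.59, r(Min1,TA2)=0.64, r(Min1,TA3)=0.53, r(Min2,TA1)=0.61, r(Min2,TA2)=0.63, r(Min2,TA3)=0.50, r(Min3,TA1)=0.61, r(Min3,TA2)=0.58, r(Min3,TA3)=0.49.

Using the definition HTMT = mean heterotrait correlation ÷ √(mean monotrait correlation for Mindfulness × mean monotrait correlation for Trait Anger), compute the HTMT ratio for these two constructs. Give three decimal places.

Mean between = 5.18/9 = 0.5756.
Mean within-Min = 2.41/3 = 0.8033; mean within-TA = 1.61/3 = 0.5367.
Geometric mean = √(0.8033 × 0.5367) = 0.6566.
HTMT = 0.5756 / 0.6566 = 0.877.

0.877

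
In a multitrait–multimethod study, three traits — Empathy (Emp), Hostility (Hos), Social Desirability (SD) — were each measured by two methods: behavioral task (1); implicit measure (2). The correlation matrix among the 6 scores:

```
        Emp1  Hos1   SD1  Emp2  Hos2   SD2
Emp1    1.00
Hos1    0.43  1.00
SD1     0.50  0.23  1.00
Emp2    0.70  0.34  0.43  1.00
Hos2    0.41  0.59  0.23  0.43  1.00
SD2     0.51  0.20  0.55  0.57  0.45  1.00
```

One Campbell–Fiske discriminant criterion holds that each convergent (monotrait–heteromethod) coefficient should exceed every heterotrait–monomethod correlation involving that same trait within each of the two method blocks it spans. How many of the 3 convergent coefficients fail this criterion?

1

Each convergent coefficient versus the relevant comparison correlations:
Emp (methods 1·2): 0.70 vs {0.43, 0.43, 0.50, 0.57} → pass.
Hos (methods 1·2): 0.59 vs {0.43, 0.43, 0.23, 0.45} → pass.
SD (methods 1·2): 0.55 vs {0.50, 0.57, 0.23, 0.45} → fail.
1 of 3 fail.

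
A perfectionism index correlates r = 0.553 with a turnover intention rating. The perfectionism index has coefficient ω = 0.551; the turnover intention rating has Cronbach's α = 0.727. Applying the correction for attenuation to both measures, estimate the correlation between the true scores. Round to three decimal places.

r_true = r_obs / √(r_xx · r_yy) = 0.553 / √(0.551 × 0.727) = 0.553 / √0.400577 = 0.553 / 0.6329 ≈ 0.874.

0.874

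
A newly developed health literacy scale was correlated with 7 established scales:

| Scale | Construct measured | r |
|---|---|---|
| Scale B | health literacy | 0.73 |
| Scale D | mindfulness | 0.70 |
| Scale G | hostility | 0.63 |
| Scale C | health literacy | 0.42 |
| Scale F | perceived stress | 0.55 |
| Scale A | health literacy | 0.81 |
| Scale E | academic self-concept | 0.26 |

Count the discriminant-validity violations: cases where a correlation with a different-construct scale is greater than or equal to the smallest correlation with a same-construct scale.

3

Convergent (same construct = health literacy): Scale B, Scale C, Scale A.
Smallest convergent = 0.42. Discriminant values: 0.70, 0.63, 0.55, 0.26; count ≥ 0.42 → 3.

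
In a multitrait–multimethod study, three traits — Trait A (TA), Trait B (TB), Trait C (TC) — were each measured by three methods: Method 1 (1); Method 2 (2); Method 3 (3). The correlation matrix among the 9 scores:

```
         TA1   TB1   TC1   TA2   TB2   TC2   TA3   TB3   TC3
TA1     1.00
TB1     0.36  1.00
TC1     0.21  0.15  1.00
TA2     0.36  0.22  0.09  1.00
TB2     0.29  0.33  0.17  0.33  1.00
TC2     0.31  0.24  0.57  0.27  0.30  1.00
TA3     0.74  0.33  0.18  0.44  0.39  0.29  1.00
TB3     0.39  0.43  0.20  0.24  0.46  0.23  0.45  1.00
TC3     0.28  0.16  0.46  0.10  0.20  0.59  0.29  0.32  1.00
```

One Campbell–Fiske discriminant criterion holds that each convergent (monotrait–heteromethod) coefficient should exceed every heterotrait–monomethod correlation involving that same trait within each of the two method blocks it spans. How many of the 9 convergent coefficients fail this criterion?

4

Checking each validity diagonal entry against its comparison values:
TA (methods 1·2): 0.36 vs {0.36, 0.33, 0.21, 0.27} → fail.
TA (methods 1·3): 0.74 vs {0.36, 0.45, 0.21, 0.29} → pass.
TA (methods 2·3): 0.44 vs {0.33, 0.45, 0.27, 0.29} → fail.
TB (methods 1·2): 0.33 vs {0.36, 0.33, 0.15, 0.30} → fail.
TB (methods 1·3): 0.43 vs {0.36, 0.45, 0.15, 0.32} → fail.
TB (methods 2·3): 0.46 vs {0.33, 0.45, 0.30, 0.32} → pass.
TC (methods 1·2): 0.57 vs {0.21, 0.27, 0.15, 0.30} → pass.
TC (methods 1·3): 0.46 vs {0.21, 0.29, 0.15, 0.32} → pass.
TC (methods 2·3): 0.59 vs {0.27, 0.29, 0.30, 0.32} → pass.
4 of 9 fail.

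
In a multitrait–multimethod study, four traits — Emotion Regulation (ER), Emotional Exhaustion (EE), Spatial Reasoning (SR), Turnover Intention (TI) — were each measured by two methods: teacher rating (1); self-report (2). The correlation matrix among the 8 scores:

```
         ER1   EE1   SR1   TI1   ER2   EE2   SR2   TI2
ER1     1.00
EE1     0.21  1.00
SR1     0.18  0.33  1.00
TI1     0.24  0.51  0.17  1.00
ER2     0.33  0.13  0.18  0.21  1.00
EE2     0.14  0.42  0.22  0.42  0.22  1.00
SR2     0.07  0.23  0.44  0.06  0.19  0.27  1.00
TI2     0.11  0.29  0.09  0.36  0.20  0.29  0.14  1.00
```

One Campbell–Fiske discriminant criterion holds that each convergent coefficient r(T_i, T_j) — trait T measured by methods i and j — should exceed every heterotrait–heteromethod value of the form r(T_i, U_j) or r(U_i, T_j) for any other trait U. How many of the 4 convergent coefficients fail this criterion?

Convergent coefficients and their comparison sets:
ER (methods 1·2): 0.33 vs {0.14, 0.13, 0.07, 0.18, 0.11, 0.21} → pass.
EE (methods 1·2): 0.42 vs {0.13, 0.14, 0.23, 0.22, 0.29, 0.42} → fail.
SR (methods 1·2): 0.44 vs {0.18, 0.07, 0.22, 0.23, 0.09, 0.06} → pass.
TI (methods 1·2): 0.36 vs {0.21, 0.11, 0.42, 0.29, 0.06, 0.09} → fail.
2 of 4 fail.

2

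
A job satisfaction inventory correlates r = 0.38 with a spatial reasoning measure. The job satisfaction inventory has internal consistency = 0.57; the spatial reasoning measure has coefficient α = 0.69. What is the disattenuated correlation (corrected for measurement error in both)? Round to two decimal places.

r_true = r_obs / √(r_xx · r_yy) = 0.38 / √(0.57 × 0.69) = 0.38 / √0.3933 = 0.38 / 0.6271 ≈ 0.61.

0.61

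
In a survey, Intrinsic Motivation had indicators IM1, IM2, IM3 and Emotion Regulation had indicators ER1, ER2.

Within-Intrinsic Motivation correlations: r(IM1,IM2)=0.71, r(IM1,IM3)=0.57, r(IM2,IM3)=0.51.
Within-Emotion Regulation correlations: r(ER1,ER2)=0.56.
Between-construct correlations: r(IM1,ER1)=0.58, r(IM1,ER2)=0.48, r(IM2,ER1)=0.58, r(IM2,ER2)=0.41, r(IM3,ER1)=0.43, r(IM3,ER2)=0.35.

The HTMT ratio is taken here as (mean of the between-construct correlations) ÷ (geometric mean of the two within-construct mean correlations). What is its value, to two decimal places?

0.82

Mean heterotrait r = 2.83/6 = 0.4717.
Mean within-IM = 1.79/3 = 0.5967; mean within-ER = 0.56/1 = 0.5600.
Geometric mean = √(0.5967 × 0.5600) = 0.5781.
HTMT = 0.4717 / 0.5781 = 0.82.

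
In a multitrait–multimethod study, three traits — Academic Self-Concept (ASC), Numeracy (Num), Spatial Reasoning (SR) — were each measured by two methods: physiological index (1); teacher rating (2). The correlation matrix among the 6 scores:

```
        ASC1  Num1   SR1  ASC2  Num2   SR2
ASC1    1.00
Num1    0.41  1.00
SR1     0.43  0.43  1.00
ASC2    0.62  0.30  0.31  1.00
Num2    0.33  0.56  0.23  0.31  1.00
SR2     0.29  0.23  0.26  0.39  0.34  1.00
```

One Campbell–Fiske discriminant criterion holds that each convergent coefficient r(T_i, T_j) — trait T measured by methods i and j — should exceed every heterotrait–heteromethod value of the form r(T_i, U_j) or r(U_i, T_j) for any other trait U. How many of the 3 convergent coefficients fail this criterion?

Checking each validity diagonal entry against its comparison values:
ASC (methods 1·2): 0.62 vs {0.33, 0.30, 0.29, 0.31} → pass.
Num (methods 1·2): 0.56 vs {0.30, 0.33, 0.23, 0.23} → pass.
SR (methods 1·2): 0.26 vs {0.31, 0.29, 0.23, 0.23} → fail.
1 of 3 fail.

1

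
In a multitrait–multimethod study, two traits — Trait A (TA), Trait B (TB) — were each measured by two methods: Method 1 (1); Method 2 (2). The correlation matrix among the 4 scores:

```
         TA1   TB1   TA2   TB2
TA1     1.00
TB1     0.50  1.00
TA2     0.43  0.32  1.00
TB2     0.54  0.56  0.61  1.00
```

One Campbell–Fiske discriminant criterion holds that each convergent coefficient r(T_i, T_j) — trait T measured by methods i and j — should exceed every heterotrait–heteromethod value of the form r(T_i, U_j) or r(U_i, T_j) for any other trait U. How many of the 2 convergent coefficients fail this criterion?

Each convergent coefficient versus the relevant comparison correlations:
TA (methods 1·2): 0.43 vs {0.54, 0.32} → fail.
TB (methods 1·2): 0.56 vs {0.32, 0.54} → pass.
1 of 2 fail.

1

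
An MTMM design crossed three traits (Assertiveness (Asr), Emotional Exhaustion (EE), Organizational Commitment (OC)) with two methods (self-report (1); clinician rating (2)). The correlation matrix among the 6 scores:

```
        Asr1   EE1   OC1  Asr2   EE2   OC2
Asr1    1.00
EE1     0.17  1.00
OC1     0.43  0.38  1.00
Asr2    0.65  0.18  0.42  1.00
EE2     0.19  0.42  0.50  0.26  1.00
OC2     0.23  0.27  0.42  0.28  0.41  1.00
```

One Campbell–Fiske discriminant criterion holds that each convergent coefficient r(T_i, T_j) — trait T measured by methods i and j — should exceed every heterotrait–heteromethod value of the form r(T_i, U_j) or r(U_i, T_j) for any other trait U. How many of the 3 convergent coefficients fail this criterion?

Convergent coefficients and their comparison sets:
Asr (methods 1·2): 0.65 vs {0.19, 0.18, 0.23, 0.42} → pass.
EE (methods 1·2): 0.42 vs {0.18, 0.19, 0.27, 0.50} → fail.
OC (methods 1·2): 0.42 vs {0.42, 0.23, 0.50, 0.27} → fail.
2 of 3 fail.

2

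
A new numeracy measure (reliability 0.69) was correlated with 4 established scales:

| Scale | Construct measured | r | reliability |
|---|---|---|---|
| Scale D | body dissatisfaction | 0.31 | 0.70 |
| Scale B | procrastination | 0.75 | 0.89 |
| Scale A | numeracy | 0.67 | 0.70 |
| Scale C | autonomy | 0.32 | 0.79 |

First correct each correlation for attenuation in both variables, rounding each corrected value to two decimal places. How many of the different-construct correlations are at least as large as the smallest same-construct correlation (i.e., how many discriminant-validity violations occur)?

1

Disattenuated r (r / √(r_scale · r_new)):
  Scale D (disc): 0.31 / √(0.70·0.69) = 0.45
  Scale B (disc): 0.75 / √(0.89·0.69) = 0.96
  Scale A (conv): 0.67 / √(0.70·0.69) = 0.96
  Scale C (disc): 0.32 / √(0.79·0.69) = 0.43
Smallest convergent = 0.96. Discriminant values: 0.45, 0.96, 0.43; count ≥ 0.96 → 1.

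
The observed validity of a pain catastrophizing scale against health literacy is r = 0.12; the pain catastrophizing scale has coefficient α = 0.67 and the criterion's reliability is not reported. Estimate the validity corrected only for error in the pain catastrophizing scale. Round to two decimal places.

0.15

Single correction: r_c = r_obs / √r_xx = 0.12 / √0.67 = 0.12 / 0.8185 ≈ 0.15.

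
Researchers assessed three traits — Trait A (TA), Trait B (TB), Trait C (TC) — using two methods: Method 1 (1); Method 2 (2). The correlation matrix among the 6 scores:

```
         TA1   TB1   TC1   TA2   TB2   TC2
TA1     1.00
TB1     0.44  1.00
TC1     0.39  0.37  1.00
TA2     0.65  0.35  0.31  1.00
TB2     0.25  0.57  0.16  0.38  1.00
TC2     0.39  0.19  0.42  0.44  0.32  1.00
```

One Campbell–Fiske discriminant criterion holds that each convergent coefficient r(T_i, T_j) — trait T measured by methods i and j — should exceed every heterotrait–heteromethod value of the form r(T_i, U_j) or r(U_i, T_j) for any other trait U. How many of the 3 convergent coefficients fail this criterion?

Each convergent coefficient versus the relevant comparison correlations:
TA (methods 1·2): 0.65 vs {0.25, 0.35, 0.39, 0.31} → pass.
TB (methods 1·2): 0.57 vs {0.35, 0.25, 0.19, 0.16} → pass.
TC (methods 1·2): 0.42 vs {0.31, 0.39, 0.16, 0.19} → pass.
0 of 3 fail.

0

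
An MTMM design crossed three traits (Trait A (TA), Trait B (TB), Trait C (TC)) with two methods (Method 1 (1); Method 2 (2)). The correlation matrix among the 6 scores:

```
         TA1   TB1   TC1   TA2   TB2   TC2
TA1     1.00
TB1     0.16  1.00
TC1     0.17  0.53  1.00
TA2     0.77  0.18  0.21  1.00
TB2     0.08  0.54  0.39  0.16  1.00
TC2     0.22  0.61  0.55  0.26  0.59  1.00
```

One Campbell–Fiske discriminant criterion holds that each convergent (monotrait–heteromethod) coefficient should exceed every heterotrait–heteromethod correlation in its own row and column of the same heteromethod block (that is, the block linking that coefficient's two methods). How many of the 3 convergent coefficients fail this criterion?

Convergent coefficients and their comparison sets:
TA (methods 1·2): 0.77 vs {0.08, 0.18, 0.22, 0.21} → pass.
TB (methods 1·2): 0.54 vs {0.18, 0.08, 0.61, 0.39} → fail.
TC (methods 1·2): 0.55 vs {0.21, 0.22, 0.39, 0.61} → fail.
2 of 3 fail.

2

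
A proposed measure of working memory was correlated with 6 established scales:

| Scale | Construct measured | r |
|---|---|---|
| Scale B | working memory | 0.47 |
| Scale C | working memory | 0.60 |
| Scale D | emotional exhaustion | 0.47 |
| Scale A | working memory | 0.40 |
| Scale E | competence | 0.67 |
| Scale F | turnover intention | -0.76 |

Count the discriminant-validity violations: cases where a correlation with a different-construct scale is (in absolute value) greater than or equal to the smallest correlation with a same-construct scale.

Convergent (same construct = working memory): Scale B, Scale C, Scale A.
Smallest convergent = 0.40. Discriminant |r|: 0.47, 0.67, 0.76; count ≥ 0.40 → 3.

3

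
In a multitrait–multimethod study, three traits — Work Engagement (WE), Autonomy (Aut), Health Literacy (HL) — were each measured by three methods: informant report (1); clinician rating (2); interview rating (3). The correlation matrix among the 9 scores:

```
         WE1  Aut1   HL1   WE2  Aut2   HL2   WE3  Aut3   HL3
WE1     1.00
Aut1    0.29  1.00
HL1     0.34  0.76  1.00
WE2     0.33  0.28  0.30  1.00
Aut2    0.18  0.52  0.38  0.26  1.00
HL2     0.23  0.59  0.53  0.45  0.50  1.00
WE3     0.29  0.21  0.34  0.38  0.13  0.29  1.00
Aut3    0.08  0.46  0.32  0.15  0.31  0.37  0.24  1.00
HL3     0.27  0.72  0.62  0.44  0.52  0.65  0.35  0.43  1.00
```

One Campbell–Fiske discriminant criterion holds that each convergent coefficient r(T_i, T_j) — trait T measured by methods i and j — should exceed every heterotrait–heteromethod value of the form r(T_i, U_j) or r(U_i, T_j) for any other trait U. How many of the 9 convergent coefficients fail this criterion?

7

Convergent coefficients and their comparison sets:
WE (methods 1·2): 0.33 vs {0.18, 0.28, 0.23, 0.30} → pass.
WE (methods 1·3): 0.29 vs {0.08, 0.21, 0.27, 0.34} → fail.
WE (methods 2·3): 0.38 vs {0.15, 0.13, 0.44, 0.29} → fail.
Aut (methods 1·2): 0.52 vs {0.28, 0.18, 0.59, 0.38} → fail.
Aut (methods 1·3): 0.46 vs {0.21, 0.08, 0.72, 0.32} → fail.
Aut (methods 2·3): 0.31 vs {0.13, 0.15, 0.52, 0.37} → fail.
HL (methods 1·2): 0.53 vs {0.30, 0.23, 0.38, 0.59} → fail.
HL (methods 1·3): 0.62 vs {0.34, 0.27, 0.32, 0.72} → fail.
HL (methods 2·3): 0.65 vs {0.29, 0.44, 0.37, 0.52} → pass.
7 of 9 fail.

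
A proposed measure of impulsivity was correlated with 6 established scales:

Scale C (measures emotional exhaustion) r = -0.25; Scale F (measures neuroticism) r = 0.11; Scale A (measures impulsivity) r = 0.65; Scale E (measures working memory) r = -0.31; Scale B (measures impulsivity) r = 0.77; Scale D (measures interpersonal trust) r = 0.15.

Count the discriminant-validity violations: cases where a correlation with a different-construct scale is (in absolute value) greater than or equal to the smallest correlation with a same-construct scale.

0

Convergent (same construct = impulsivity): Scale A, Scale B.
Smallest convergent = 0.65. Discriminant |r|: 0.25, 0.11, 0.31, 0.15; count ≥ 0.65 → 0.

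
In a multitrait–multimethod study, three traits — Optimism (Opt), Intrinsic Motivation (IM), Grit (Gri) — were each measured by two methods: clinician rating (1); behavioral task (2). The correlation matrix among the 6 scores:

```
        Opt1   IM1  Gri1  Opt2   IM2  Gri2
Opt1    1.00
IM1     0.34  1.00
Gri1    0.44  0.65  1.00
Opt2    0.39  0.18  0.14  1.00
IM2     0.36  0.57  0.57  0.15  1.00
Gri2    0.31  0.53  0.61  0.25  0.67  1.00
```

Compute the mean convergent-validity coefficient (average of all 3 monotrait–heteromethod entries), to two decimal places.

0.52

Convergent values: 0.39, 0.57, 0.61; mean = 1.57/3 = 0.52.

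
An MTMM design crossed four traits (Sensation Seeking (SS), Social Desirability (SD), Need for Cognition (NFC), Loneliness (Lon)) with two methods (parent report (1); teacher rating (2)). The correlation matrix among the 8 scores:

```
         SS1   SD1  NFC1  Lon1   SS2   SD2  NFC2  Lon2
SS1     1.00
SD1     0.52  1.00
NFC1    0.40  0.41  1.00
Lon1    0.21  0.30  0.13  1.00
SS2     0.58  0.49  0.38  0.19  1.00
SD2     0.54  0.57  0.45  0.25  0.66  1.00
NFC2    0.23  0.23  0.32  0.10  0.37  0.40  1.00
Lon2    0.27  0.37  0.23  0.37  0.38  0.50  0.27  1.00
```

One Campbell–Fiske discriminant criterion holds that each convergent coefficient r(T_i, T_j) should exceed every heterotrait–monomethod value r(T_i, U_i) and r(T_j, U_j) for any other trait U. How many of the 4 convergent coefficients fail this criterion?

4

Convergent coefficients and their comparison sets:
SS (methods 1·2): 0.58 vs {0.52, 0.66, 0.40, 0.37, 0.21, 0.38} → fail.
SD (methods 1·2): 0.57 vs {0.52, 0.66, 0.41, 0.40, 0.30, 0.50} → fail.
NFC (methods 1·2): 0.32 vs {0.40, 0.37, 0.41, 0.40, 0.13, 0.27} → fail.
Lon (methods 1·2): 0.37 vs {0.21, 0.38, 0.30, 0.50, 0.13, 0.27} → fail.
4 of 4 fail.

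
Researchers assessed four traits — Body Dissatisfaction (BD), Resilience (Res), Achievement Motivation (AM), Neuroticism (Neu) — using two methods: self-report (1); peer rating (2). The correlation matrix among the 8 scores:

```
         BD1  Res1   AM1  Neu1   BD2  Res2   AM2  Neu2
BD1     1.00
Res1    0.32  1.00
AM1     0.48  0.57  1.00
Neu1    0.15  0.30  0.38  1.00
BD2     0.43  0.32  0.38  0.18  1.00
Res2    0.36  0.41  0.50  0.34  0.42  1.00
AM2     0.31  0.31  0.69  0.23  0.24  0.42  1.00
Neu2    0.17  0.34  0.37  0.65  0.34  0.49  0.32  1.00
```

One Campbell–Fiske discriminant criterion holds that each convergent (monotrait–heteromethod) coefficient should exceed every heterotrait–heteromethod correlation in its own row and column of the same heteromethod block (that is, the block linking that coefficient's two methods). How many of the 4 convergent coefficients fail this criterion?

1

Convergent coefficients and their comparison sets:
BD (methods 1·2): 0.43 vs {0.36, 0.32, 0.31, 0.38, 0.17, 0.18} → pass.
Res (methods 1·2): 0.41 vs {0.32, 0.36, 0.31, 0.50, 0.34, 0.34} → fail.
AM (methods 1·2): 0.69 vs {0.38, 0.31, 0.50, 0.31, 0.37, 0.23} → pass.
Neu (methods 1·2): 0.65 vs {0.18, 0.17, 0.34, 0.34, 0.23, 0.37} → pass.
1 of 4 fail.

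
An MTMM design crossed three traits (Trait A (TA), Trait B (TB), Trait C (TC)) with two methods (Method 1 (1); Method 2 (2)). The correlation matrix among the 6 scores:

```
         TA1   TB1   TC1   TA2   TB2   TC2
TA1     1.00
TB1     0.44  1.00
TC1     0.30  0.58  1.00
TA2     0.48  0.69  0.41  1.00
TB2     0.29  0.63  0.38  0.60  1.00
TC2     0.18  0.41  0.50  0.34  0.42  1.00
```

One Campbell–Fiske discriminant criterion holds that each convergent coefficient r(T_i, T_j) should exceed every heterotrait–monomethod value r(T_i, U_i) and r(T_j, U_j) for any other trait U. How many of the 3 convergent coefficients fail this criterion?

Convergent coefficients and their comparison sets:
TA (methods 1·2): 0.48 vs {0.44, 0.60, 0.30, 0.34} → fail.
TB (methods 1·2): 0.63 vs {0.44, 0.60, 0.58, 0.42} → pass.
TC (methods 1·2): 0.50 vs {0.30, 0.34, 0.58, 0.42} → fail.
2 of 3 fail.

2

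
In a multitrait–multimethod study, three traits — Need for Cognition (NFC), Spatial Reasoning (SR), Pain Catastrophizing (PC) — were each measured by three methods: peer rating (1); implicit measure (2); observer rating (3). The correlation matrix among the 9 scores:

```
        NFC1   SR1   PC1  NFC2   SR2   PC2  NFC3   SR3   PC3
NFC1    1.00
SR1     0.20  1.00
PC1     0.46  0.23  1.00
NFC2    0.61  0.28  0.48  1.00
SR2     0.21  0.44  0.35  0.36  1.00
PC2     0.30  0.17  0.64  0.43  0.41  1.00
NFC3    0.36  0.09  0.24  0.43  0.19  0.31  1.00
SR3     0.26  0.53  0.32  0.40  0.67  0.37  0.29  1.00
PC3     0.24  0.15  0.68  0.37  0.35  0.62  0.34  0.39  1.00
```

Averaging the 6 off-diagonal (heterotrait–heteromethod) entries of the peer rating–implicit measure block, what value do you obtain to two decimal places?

HTHM values (method 1 × method 2): 0.21, 0.30, 0.28, 0.17, 0.48, 0.35; mean = 1.79/6 = 0.30.

0.30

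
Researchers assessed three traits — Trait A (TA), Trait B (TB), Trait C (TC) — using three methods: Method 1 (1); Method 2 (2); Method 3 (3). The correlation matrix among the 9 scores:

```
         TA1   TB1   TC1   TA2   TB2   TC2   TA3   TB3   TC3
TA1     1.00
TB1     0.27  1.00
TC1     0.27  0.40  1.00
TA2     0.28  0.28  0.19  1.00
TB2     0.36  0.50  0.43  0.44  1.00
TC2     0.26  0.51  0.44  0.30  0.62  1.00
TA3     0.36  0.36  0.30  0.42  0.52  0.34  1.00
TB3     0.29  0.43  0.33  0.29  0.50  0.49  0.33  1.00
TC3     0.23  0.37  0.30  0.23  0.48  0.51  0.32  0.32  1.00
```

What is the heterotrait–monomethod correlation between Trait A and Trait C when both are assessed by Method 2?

Different traits, same method: r(TA2, TC2) = 0.30.

0.30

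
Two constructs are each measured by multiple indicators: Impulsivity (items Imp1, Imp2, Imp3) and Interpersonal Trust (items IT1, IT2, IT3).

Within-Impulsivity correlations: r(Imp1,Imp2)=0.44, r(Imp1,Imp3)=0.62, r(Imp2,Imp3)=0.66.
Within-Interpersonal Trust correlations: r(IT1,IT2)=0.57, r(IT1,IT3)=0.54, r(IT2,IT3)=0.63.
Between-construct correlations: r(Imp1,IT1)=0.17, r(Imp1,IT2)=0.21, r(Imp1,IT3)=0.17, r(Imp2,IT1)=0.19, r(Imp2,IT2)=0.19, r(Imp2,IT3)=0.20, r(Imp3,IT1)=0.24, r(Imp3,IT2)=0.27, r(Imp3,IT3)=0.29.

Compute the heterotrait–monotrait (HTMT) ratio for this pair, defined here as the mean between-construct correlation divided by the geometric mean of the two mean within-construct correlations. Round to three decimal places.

Between-construct mean = 1.93/9 = 0.2144.
Mean within-Imp = 1.72/3 = 0.5733; mean within-IT = 1.74/3 = 0.5800.
Geometric mean = √(0.5733 × 0.5800) = 0.5766.
HTMT = 0.2144 / 0.5766 = 0.372.

0.372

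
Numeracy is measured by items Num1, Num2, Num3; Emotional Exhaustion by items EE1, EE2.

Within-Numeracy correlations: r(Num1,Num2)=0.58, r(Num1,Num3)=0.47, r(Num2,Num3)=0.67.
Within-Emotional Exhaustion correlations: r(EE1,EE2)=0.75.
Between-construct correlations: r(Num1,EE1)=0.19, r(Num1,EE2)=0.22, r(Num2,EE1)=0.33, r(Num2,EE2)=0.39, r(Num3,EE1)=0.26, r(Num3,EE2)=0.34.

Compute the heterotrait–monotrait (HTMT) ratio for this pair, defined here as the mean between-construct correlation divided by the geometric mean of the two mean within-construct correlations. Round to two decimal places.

0.44

Between-construct mean = 1.73/6 = 0.2883.
Mean within-Num = 1.72/3 = 0.5733; mean within-EE = 0.75/1 = 0.7500.
Geometric mean = √(0.5733 × 0.7500) = 0.6557.
HTMT = 0.2883 / 0.6557 = 0.44.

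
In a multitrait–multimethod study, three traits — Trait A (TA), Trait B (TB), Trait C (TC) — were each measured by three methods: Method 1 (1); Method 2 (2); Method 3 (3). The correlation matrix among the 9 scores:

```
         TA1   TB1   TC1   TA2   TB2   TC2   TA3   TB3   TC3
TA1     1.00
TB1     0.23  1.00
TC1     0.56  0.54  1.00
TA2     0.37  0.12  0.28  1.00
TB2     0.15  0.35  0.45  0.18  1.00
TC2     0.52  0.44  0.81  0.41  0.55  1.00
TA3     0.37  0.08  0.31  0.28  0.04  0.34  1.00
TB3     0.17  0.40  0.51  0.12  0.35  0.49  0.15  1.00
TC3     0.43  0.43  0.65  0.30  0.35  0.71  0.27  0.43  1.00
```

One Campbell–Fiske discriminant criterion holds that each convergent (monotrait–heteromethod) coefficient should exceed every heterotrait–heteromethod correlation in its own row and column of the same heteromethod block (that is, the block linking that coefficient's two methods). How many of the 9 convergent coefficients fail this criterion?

Each convergent coefficient versus the relevant comparison correlations:
TA (methods 1·2): 0.37 vs {0.15, 0.12, 0.52, 0.28} → fail.
TA (methods 1·3): 0.37 vs {0.17, 0.08, 0.43, 0.31} → fail.
TA (methods 2·3): 0.28 vs {0.12, 0.04, 0.30, 0.34} → fail.
TB (methods 1·2): 0.35 vs {0.12, 0.15, 0.44, 0.45} → fail.
TB (methods 1·3): 0.40 vs {0.08, 0.17, 0.43, 0.51} → fail.
TB (methods 2·3): 0.35 vs {0.04, 0.12, 0.35, 0.49} → fail.
TC (methods 1·2): 0.81 vs {0.28, 0.52, 0.45, 0.44} → pass.
TC (methods 1·3): 0.65 vs {0.31, 0.43, 0.51, 0.43} → pass.
TC (methods 2·3): 0.71 vs {0.34, 0.30, 0.49, 0.35} → pass.
6 of 9 fail.

6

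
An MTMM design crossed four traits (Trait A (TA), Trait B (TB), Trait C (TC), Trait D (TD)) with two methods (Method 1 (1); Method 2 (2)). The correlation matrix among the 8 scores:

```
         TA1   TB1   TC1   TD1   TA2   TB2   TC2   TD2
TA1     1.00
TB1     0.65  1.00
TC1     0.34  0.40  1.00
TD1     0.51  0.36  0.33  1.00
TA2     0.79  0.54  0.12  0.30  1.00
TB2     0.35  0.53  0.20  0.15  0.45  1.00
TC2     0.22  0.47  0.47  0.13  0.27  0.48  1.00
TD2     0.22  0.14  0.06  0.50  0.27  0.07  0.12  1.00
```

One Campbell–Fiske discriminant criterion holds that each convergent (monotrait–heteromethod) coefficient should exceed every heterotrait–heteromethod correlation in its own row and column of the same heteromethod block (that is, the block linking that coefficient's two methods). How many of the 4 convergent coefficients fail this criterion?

2

Each convergent coefficient versus the relevant comparison correlations:
TA (methods 1·2): 0.79 vs {0.35, 0.54, 0.22, 0.12, 0.22, 0.30} → pass.
TB (methods 1·2): 0.53 vs {0.54, 0.35, 0.47, 0.20, 0.14, 0.15} → fail.
TC (methods 1·2): 0.47 vs {0.12, 0.22, 0.20, 0.47, 0.06, 0.13} → fail.
TD (methods 1·2): 0.50 vs {0.30, 0.22, 0.15, 0.14, 0.13, 0.06} → pass.
2 of 4 fail.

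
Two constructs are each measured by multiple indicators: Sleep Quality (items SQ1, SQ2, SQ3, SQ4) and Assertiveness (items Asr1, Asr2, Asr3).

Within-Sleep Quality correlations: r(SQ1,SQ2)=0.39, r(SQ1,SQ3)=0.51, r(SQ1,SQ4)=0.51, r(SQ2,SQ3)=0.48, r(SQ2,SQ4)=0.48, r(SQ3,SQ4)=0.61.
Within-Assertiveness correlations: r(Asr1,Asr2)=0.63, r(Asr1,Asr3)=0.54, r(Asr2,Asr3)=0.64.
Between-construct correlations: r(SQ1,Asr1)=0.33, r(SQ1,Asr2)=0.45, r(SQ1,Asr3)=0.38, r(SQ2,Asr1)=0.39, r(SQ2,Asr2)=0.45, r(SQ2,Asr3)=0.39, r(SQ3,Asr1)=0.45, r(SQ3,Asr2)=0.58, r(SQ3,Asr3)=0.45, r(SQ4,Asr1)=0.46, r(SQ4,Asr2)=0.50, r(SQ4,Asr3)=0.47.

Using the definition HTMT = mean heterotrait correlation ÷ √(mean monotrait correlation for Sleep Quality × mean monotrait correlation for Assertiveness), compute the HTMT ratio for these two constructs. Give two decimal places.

Between-construct mean = 5.30/12 = 0.4417.
Mean within-SQ = 2.98/6 = 0.4967; mean within-Asr = 1.81/3 = 0.6033.
Geometric mean = √(0.4967 × 0.6033) = 0.5474.
HTMT = 0.4417 / 0.5474 = 0.81.

0.81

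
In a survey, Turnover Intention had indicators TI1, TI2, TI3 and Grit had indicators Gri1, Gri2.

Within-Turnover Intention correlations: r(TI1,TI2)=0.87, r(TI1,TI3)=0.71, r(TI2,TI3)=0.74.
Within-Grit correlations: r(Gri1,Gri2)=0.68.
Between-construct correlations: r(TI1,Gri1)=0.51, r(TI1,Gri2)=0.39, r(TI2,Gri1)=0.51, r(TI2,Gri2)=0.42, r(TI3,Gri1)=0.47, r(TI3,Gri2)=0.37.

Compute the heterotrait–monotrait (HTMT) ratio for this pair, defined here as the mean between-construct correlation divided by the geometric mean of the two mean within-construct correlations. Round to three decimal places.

0.614

Mean between = 2.67/6 = 0.4450.
Mean within-TI = 2.32/3 = 0.7733; mean within-Gri = 0.68/1 = 0.6800.
Geometric mean = √(0.7733 × 0.6800) = 0.7252.
HTMT = 0.4450 / 0.7252 = 0.614.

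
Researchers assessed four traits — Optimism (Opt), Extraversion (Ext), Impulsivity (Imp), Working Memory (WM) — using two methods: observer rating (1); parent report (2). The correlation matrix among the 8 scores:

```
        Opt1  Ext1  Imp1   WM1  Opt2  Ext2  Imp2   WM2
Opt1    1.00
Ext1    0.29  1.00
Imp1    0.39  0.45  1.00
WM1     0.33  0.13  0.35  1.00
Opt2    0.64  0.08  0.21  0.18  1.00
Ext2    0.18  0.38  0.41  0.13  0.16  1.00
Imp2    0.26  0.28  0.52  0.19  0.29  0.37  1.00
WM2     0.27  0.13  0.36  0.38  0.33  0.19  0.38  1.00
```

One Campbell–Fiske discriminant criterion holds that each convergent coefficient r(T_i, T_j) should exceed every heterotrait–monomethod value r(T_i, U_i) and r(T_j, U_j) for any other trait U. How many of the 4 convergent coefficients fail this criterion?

Checking each validity diagonal entry against its comparison values:
Opt (methods 1·2): 0.64 vs {0.29, 0.16, 0.39, 0.29, 0.33, 0.33} → pass.
Ext (methods 1·2): 0.38 vs {0.29, 0.16, 0.45, 0.37, 0.13, 0.19} → fail.
Imp (methods 1·2): 0.52 vs {0.39, 0.29, 0.45, 0.37, 0.35, 0.38} → pass.
WM (methods 1·2): 0.38 vs {0.33, 0.33, 0.13, 0.19, 0.35, 0.38} → fail.
2 of 4 fail.

2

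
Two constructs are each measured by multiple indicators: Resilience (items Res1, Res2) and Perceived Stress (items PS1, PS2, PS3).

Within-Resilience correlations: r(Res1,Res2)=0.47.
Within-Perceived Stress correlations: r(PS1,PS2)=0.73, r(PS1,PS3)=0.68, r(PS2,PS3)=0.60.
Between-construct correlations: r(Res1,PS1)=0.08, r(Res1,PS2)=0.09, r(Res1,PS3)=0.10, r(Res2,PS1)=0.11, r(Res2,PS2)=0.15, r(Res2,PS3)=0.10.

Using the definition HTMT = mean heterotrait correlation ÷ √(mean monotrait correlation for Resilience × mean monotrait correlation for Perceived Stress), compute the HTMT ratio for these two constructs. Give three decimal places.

0.187

Between-construct mean = 0.63/6 = 0.1050.
Mean within-Res = 0.47/1 = 0.4700; mean within-PS = 2.01/3 = 0.6700.
Geometric mean = √(0.4700 × 0.6700) = 0.5612.
HTMT = 0.1050 / 0.5612 = 0.187.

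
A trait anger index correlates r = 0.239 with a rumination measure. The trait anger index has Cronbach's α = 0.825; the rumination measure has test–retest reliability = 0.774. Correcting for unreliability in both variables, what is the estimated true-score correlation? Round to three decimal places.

0.299

r_true = r_obs / √(r_xx · r_yy) = 0.239 / √(0.825 × 0.774) = 0.239 / √0.638550 = 0.239 / 0.7991 ≈ 0.299.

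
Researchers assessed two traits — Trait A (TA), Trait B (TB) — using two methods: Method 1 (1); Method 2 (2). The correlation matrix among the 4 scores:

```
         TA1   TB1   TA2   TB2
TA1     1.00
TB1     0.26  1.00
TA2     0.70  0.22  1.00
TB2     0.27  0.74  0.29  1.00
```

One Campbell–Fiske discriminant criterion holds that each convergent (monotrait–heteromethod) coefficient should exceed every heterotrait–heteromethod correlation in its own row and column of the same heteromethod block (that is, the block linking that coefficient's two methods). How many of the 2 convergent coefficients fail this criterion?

0

Checking each validity diagonal entry against its comparison values:
TA (methods 1·2): 0.70 vs {0.27, 0.22} → pass.
TB (methods 1·2): 0.74 vs {0.22, 0.27} → pass.
0 of 2 fail.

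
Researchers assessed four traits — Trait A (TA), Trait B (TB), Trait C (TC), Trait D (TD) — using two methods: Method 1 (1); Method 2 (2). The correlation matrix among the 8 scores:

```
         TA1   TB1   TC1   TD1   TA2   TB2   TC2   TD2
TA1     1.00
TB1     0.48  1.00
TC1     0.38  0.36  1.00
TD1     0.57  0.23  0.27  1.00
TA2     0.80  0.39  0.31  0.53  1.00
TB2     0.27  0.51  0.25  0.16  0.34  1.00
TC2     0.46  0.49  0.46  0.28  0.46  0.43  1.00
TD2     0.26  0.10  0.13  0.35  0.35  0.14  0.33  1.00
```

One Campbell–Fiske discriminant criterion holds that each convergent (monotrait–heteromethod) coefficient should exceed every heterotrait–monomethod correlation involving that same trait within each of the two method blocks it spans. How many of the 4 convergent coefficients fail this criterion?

Convergent coefficients and their comparison sets:
TA (methods 1·2): 0.80 vs {0.48, 0.34, 0.38, 0.46, 0.57, 0.35} → pass.
TB (methods 1·2): 0.51 vs {0.48, 0.34, 0.36, 0.43, 0.23, 0.14} → pass.
TC (methods 1·2): 0.46 vs {0.38, 0.46, 0.36, 0.43, 0.27, 0.33} → fail.
TD (methods 1·2): 0.35 vs {0.57, 0.35, 0.23, 0.14, 0.27, 0.33} → fail.
2 of 4 fail.

2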